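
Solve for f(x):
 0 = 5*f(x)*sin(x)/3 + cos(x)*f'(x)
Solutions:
 f(x) = C1*cos(x)^(5/3)


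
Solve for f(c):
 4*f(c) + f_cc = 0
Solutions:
 f(c) = C1*sin(2*c) + C2*cos(2*c)


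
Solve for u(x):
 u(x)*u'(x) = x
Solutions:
 u(x) = -sqrt(C1 + x^2)
 u(x) = sqrt(C1 + x^2)


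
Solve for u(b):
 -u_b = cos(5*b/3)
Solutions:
 u(b) = C1 - 3*sin(5*b/3)/5


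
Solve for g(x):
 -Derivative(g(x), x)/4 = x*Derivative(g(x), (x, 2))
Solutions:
 g(x) = C1 + C2*x^(3/4)


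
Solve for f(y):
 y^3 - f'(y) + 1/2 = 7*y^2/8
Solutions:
 f(y) = C1 + y^4/4 - 7*y^3/24 + y/2


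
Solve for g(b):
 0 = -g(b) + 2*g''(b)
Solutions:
 g(b) = C1*exp(-sqrt(2)*b/2) + C2*exp(sqrt(2)*b/2)


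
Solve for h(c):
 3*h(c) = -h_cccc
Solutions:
 h(c) = (C1*sin(sqrt(2)*3^(1/4)*c/2) + C2*cos(sqrt(2)*3^(1/4)*c/2))*exp(-sqrt(2)*3^(1/4)*c/2) + (C3*sin(sqrt(2)*3^(1/4)*c/2) + C4*cos(sqrt(2)*3^(1/4)*c/2))*exp(sqrt(2)*3^(1/4)*c/2)


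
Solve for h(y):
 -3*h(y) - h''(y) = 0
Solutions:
 h(y) = C1*sin(sqrt(3)*y) + C2*cos(sqrt(3)*y)


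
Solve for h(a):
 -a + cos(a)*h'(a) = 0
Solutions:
 h(a) = C1 + Integral(a/cos(a), a)


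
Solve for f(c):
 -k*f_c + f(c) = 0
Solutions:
 f(c) = C1*exp(c/k)


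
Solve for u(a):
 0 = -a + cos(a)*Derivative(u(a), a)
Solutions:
 u(a) = C1 + Integral(a/cos(a), a)


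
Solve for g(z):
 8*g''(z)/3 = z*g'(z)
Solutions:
 g(z) = C1 + C2*erfi(sqrt(3)*z/4)


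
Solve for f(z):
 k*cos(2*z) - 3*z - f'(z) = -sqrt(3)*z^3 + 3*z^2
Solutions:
 f(z) = C1 + k*sin(2*z)/2 + sqrt(3)*z^4/4 - z^3 - 3*z^2/2


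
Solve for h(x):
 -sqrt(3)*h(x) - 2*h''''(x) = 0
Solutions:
 h(x) = (C1*sin(2^(1/4)*3^(1/8)*x/2) + C2*cos(2^(1/4)*3^(1/8)*x/2))*exp(-2^(1/4)*3^(1/8)*x/2) + (C3*sin(2^(1/4)*3^(1/8)*x/2) + C4*cos(2^(1/4)*3^(1/8)*x/2))*exp(2^(1/4)*3^(1/8)*x/2)


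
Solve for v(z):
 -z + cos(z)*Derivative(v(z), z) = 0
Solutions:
 v(z) = C1 + Integral(z/cos(z), z)


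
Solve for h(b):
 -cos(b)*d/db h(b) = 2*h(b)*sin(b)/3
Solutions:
 h(b) = C1*cos(b)^(2/3)


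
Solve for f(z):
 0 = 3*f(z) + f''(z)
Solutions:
 f(z) = C1*sin(sqrt(3)*z) + C2*cos(sqrt(3)*z)


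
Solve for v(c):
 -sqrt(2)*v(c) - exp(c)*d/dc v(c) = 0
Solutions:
 v(c) = C1*exp(sqrt(2)*exp(-c))


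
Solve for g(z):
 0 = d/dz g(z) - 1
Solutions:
 g(z) = C1 + z


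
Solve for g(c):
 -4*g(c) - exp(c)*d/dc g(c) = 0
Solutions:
 g(c) = C1*exp(4*exp(-c))


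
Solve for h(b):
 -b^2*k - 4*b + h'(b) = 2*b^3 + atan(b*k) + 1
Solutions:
 h(b) = C1 + b^4/2 + b^3*k/3 + 2*b^2 + b + Piecewise((b*atan(b*k) - log(b^2*k^2 + 1)/(2*k), Ne(k, 0)), (0, True))


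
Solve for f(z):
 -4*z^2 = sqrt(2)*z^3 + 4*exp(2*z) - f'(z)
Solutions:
 f(z) = C1 + sqrt(2)*z^4/4 + 4*z^3/3 + 2*exp(2*z)


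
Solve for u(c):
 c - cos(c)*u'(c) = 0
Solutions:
 u(c) = C1 + Integral(c/cos(c), c)


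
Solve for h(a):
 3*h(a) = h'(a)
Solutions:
 h(a) = C1*exp(3*a)


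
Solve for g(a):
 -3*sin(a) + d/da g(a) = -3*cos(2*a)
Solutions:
 g(a) = C1 - 3*sin(2*a)/2 - 3*cos(a)


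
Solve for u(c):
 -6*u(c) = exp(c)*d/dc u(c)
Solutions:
 u(c) = C1*exp(6*exp(-c))


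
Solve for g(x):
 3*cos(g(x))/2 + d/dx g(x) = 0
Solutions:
 g(x) = pi - asin((C1 + exp(3*x))/(C1 - exp(3*x)))
 g(x) = asin((C1 + exp(3*x))/(C1 - exp(3*x)))


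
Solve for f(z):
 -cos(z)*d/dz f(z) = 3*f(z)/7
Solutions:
 f(z) = C1*(sin(z) - 1)^(3/14)/(sin(z) + 1)^(3/14)


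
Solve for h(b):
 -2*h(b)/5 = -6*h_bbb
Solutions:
 h(b) = C3*exp(15^(2/3)*b/15) + (C1*sin(3^(1/6)*5^(2/3)*b/10) + C2*cos(3^(1/6)*5^(2/3)*b/10))*exp(-15^(2/3)*b/30)


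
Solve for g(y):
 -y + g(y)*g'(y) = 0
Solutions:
 g(y) = -sqrt(C1 + y^2)
 g(y) = sqrt(C1 + y^2)


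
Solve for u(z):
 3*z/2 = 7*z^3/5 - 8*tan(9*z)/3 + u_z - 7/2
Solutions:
 u(z) = C1 - 7*z^4/20 + 3*z^2/4 + 7*z/2 - 8*log(cos(9*z))/27


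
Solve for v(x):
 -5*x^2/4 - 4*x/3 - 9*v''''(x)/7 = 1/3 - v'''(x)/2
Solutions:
 v(x) = C1 + C2*x + C3*x^2 + C4*exp(7*x/18) + x^5/24 + 163*x^4/252 + 2983*x^3/441


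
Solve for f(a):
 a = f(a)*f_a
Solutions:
 f(a) = -sqrt(C1 + a^2)
 f(a) = sqrt(C1 + a^2)


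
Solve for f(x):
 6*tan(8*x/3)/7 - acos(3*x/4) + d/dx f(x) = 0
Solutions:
 f(x) = C1 + x*acos(3*x/4) - sqrt(16 - 9*x^2)/3 + 9*log(cos(8*x/3))/28


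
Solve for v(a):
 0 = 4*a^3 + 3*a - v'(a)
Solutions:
 v(a) = C1 + a^4 + 3*a^2/2


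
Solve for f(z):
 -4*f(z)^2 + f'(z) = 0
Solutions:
 f(z) = -1/(C1 + 4*z)


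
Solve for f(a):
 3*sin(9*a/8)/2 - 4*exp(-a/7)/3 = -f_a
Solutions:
 f(a) = C1 + 4*cos(9*a/8)/3 - 28*exp(-a/7)/3


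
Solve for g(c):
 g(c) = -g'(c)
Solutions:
 g(c) = C1*exp(-c)


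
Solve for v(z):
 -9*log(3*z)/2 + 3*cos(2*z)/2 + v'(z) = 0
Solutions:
 v(z) = C1 + 9*z*log(z)/2 - 9*z/2 + 9*z*log(3)/2 - 3*sin(2*z)/4


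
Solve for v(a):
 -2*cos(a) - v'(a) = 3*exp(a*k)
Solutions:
 v(a) = C1 - 2*sin(a) - 3*exp(a*k)/k


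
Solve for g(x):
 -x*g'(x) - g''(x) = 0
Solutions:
 g(x) = C1 + C2*erf(sqrt(2)*x/2)


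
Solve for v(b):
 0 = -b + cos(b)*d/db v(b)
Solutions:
 v(b) = C1 + Integral(b/cos(b), b)


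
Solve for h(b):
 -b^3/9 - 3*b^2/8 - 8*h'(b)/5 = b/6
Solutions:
 h(b) = C1 - 5*b^4/288 - 5*b^3/64 - 5*b^2/96


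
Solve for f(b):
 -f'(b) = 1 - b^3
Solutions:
 f(b) = C1 + b^4/4 - b


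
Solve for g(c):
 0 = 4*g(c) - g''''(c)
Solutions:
 g(c) = C1*exp(-sqrt(2)*c) + C2*exp(sqrt(2)*c) + C3*sin(sqrt(2)*c) + C4*cos(sqrt(2)*c)


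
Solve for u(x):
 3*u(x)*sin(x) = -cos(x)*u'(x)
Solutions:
 u(x) = C1*cos(x)^3


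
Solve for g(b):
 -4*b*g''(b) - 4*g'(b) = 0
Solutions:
 g(b) = C1 + C2*log(b)


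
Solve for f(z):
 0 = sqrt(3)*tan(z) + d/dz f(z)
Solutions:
 f(z) = C1 + sqrt(3)*log(cos(z))


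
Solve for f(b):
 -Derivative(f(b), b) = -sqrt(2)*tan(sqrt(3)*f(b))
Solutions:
 f(b) = sqrt(3)*(pi - asin(C1*exp(sqrt(6)*b)))/3
 f(b) = sqrt(3)*asin(C1*exp(sqrt(6)*b))/3


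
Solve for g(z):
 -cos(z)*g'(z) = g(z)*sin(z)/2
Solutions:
 g(z) = C1*sqrt(cos(z))


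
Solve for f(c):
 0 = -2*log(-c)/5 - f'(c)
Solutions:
 f(c) = C1 - 2*c*log(-c)/5 + 2*c/5


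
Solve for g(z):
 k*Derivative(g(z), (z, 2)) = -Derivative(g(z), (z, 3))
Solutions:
 g(z) = C1 + C2*z + C3*exp(-k*z)


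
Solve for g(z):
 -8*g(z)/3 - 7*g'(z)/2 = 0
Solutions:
 g(z) = C1*exp(-16*z/21)


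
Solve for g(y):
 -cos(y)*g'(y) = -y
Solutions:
 g(y) = C1 + Integral(y/cos(y), y)


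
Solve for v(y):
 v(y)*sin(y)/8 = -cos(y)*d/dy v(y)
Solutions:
 v(y) = C1*cos(y)^(1/8)


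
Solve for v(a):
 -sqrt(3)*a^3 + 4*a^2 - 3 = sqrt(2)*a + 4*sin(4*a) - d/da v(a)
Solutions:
 v(a) = C1 + sqrt(3)*a^4/4 - 4*a^3/3 + sqrt(2)*a^2/2 + 3*a - cos(4*a)


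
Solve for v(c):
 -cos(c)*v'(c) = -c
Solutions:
 v(c) = C1 + Integral(c/cos(c), c)


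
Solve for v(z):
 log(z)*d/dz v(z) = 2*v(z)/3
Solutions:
 v(z) = C1*exp(2*li(z)/3)


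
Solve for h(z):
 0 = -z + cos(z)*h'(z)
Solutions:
 h(z) = C1 + Integral(z/cos(z), z)


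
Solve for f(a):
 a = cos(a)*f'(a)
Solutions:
 f(a) = C1 + Integral(a/cos(a), a)


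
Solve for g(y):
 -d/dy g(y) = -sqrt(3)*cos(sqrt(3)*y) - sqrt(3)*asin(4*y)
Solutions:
 g(y) = C1 + sqrt(3)*(y*asin(4*y) + sqrt(1 - 16*y^2)/4) + sin(sqrt(3)*y)


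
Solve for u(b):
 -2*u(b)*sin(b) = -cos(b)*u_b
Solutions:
 u(b) = C1/cos(b)^2


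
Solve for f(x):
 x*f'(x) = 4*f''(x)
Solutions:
 f(x) = C1 + C2*erfi(sqrt(2)*x/4)


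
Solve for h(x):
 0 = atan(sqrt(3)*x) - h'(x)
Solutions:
 h(x) = C1 + x*atan(sqrt(3)*x) - sqrt(3)*log(3*x^2 + 1)/6


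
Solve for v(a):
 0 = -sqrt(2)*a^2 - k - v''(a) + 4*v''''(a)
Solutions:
 v(a) = C1 + C2*a + C3*exp(-a/2) + C4*exp(a/2) - sqrt(2)*a^4/12 + a^2*(-k/2 - 4*sqrt(2))


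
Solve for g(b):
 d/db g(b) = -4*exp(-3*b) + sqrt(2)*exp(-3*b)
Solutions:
 g(b) = C1 - sqrt(2)*exp(-3*b)/3 + 4*exp(-3*b)/3


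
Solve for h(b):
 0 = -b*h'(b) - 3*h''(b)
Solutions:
 h(b) = C1 + C2*erf(sqrt(6)*b/6)


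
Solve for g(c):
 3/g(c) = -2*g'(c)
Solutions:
 g(c) = -sqrt(C1 - 3*c)
 g(c) = sqrt(C1 - 3*c)


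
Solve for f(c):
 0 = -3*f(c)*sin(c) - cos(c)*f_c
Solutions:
 f(c) = C1*cos(c)^3


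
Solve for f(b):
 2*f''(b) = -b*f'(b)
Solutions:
 f(b) = C1 + C2*erf(b/2)


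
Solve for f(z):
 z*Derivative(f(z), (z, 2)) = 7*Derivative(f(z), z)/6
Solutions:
 f(z) = C1 + C2*z^(13/6)


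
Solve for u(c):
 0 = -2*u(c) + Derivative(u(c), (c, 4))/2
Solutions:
 u(c) = C1*exp(-sqrt(2)*c) + C2*exp(sqrt(2)*c) + C3*sin(sqrt(2)*c) + C4*cos(sqrt(2)*c)


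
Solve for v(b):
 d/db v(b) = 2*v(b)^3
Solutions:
 v(b) = -sqrt(2)*sqrt(-1/(C1 + 2*b))/2
 v(b) = sqrt(2)*sqrt(-1/(C1 + 2*b))/2


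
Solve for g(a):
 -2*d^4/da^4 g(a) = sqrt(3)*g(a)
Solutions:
 g(a) = (C1*sin(2^(1/4)*3^(1/8)*a/2) + C2*cos(2^(1/4)*3^(1/8)*a/2))*exp(-2^(1/4)*3^(1/8)*a/2) + (C3*sin(2^(1/4)*3^(1/8)*a/2) + C4*cos(2^(1/4)*3^(1/8)*a/2))*exp(2^(1/4)*3^(1/8)*a/2)


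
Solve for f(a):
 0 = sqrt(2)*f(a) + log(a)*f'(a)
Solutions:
 f(a) = C1*exp(-sqrt(2)*li(a))


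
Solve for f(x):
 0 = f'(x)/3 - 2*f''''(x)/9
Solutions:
 f(x) = C1 + C4*exp(2^(2/3)*3^(1/3)*x/2) + (C2*sin(2^(2/3)*3^(5/6)*x/4) + C3*cos(2^(2/3)*3^(5/6)*x/4))*exp(-2^(2/3)*3^(1/3)*x/4)


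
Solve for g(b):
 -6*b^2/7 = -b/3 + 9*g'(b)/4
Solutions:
 g(b) = C1 - 8*b^3/63 + 2*b^2/27


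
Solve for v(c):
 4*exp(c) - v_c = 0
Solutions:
 v(c) = C1 + 4*exp(c)


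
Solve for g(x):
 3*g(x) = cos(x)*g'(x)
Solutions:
 g(x) = C1*(sin(x) + 1)^(3/2)/(sin(x) - 1)^(3/2)


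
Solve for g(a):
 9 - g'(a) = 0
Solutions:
 g(a) = C1 + 9*a


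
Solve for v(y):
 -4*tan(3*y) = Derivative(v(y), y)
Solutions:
 v(y) = C1 + 4*log(cos(3*y))/3


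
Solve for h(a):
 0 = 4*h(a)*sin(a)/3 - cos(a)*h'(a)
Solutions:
 h(a) = C1/cos(a)^(4/3)


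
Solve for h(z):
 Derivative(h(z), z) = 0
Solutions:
 h(z) = C1


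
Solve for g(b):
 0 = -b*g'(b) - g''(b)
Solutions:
 g(b) = C1 + C2*erf(sqrt(2)*b/2)


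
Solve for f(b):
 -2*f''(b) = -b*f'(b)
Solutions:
 f(b) = C1 + C2*erfi(b/2)


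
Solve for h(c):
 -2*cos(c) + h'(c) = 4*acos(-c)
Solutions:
 h(c) = C1 + 4*c*acos(-c) + 4*sqrt(1 - c^2) + 2*sin(c)


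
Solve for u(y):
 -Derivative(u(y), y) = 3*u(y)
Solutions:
 u(y) = C1*exp(-3*y)


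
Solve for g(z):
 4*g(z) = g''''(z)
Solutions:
 g(z) = C1*exp(-sqrt(2)*z) + C2*exp(sqrt(2)*z) + C3*sin(sqrt(2)*z) + C4*cos(sqrt(2)*z)


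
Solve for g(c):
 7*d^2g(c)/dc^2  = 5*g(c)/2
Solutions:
 g(c) = C1*exp(-sqrt(70)*c/14) + C2*exp(sqrt(70)*c/14)


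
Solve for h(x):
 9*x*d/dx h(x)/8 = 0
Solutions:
 h(x) = C1


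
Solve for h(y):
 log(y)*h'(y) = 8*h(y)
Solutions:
 h(y) = C1*exp(8*li(y))


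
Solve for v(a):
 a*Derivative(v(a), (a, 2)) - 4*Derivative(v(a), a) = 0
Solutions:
 v(a) = C1 + C2*a^5


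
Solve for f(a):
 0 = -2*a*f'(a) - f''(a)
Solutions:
 f(a) = C1 + C2*erf(a)


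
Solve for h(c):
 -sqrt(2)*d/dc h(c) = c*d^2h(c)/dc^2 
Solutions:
 h(c) = C1 + C2*c^(1 - sqrt(2))


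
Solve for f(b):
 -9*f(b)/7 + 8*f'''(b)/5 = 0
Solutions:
 f(b) = C3*exp(45^(1/3)*7^(2/3)*b/14) + (C1*sin(3*3^(1/6)*5^(1/3)*7^(2/3)*b/28) + C2*cos(3*3^(1/6)*5^(1/3)*7^(2/3)*b/28))*exp(-45^(1/3)*7^(2/3)*b/28)


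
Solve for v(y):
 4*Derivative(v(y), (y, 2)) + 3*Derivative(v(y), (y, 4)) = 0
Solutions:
 v(y) = C1 + C2*y + C3*sin(2*sqrt(3)*y/3) + C4*cos(2*sqrt(3)*y/3)


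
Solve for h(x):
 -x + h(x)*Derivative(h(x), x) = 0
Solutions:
 h(x) = -sqrt(C1 + x^2)
 h(x) = sqrt(C1 + x^2)


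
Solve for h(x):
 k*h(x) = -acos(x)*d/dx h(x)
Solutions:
 h(x) = C1*exp(-k*Integral(1/acos(x), x))


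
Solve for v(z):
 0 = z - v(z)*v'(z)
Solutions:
 v(z) = -sqrt(C1 + z^2)
 v(z) = sqrt(C1 + z^2)


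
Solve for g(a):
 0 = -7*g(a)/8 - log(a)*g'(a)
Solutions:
 g(a) = C1*exp(-7*li(a)/8)


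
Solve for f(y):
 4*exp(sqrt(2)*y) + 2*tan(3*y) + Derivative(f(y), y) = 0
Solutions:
 f(y) = C1 - 2*sqrt(2)*exp(sqrt(2)*y) + 2*log(cos(3*y))/3


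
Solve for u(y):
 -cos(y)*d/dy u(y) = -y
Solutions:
 u(y) = C1 + Integral(y/cos(y), y)


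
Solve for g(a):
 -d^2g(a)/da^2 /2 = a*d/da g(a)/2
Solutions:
 g(a) = C1 + C2*erf(sqrt(2)*a/2)


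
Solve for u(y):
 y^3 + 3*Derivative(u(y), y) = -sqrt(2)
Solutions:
 u(y) = C1 - y^4/12 - sqrt(2)*y/3


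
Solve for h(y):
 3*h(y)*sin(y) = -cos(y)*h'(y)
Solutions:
 h(y) = C1*cos(y)^3


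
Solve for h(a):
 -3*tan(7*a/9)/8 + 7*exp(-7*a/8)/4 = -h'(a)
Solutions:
 h(a) = C1 + 27*log(tan(7*a/9)^2 + 1)/112 + 2*exp(-7*a/8)


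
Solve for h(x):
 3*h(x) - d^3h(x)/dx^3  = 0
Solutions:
 h(x) = C3*exp(3^(1/3)*x) + (C1*sin(3^(5/6)*x/2) + C2*cos(3^(5/6)*x/2))*exp(-3^(1/3)*x/2)


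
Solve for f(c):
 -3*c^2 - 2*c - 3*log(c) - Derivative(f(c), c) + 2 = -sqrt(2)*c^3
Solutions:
 f(c) = C1 + sqrt(2)*c^4/4 - c^3 - c^2 - 3*c*log(c) + 5*c


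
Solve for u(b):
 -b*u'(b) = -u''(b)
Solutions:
 u(b) = C1 + C2*erfi(sqrt(2)*b/2)


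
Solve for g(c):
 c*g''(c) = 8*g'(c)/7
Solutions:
 g(c) = C1 + C2*c^(15/7)


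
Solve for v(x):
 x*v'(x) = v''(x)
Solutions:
 v(x) = C1 + C2*erfi(sqrt(2)*x/2)


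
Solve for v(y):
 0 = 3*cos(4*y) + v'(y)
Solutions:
 v(y) = C1 - 3*sin(4*y)/4


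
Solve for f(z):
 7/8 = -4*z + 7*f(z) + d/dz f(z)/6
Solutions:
 f(z) = C1*exp(-42*z) + 4*z/7 + 131/1176


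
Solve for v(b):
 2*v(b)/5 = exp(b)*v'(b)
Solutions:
 v(b) = C1*exp(-2*exp(-b)/5)


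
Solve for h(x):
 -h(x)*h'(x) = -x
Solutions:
 h(x) = -sqrt(C1 + x^2)
 h(x) = sqrt(C1 + x^2)


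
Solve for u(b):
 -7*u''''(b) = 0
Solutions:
 u(b) = C1 + C2*b + C3*b^2 + C4*b^3


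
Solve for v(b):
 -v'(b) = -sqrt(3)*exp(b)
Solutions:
 v(b) = C1 + sqrt(3)*exp(b)


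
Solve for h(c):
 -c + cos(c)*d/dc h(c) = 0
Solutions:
 h(c) = C1 + Integral(c/cos(c), c)


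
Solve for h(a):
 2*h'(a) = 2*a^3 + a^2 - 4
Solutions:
 h(a) = C1 + a^4/4 + a^3/6 - 2*a


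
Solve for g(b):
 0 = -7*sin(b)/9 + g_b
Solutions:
 g(b) = C1 - 7*cos(b)/9


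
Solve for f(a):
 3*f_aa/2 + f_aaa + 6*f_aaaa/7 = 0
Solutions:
 f(a) = C1 + C2*a + (C3*sin(sqrt(203)*a/12) + C4*cos(sqrt(203)*a/12))*exp(-7*a/12)


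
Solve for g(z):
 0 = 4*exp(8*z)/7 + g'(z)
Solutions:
 g(z) = C1 - exp(8*z)/14


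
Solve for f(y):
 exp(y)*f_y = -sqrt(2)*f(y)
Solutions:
 f(y) = C1*exp(sqrt(2)*exp(-y))


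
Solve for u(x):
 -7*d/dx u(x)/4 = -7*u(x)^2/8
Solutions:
 u(x) = -2/(C1 + x)


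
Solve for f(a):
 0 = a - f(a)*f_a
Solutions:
 f(a) = -sqrt(C1 + a^2)
 f(a) = sqrt(C1 + a^2)


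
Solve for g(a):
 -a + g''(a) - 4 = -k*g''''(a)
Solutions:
 g(a) = C1 + C2*a + C3*exp(-a*sqrt(-1/k)) + C4*exp(a*sqrt(-1/k)) + a^3/6 + 2*a^2


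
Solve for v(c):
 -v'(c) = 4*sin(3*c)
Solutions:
 v(c) = C1 + 4*cos(3*c)/3


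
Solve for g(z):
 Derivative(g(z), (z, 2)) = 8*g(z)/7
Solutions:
 g(z) = C1*exp(-2*sqrt(14)*z/7) + C2*exp(2*sqrt(14)*z/7)


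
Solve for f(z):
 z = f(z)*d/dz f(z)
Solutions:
 f(z) = -sqrt(C1 + z^2)
 f(z) = sqrt(C1 + z^2)


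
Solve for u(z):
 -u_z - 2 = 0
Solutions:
 u(z) = C1 - 2*z


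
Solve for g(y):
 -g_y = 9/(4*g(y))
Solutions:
 g(y) = -sqrt(C1 - 18*y)/2
 g(y) = sqrt(C1 - 18*y)/2


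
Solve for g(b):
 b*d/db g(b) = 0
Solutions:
 g(b) = C1


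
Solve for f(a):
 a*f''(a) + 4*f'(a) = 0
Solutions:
 f(a) = C1 + C2/a^3


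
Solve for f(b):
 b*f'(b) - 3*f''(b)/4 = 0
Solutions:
 f(b) = C1 + C2*erfi(sqrt(6)*b/3)


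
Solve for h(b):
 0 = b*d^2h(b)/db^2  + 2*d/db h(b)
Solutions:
 h(b) = C1 + C2/b


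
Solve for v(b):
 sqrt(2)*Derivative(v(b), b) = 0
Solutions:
 v(b) = C1


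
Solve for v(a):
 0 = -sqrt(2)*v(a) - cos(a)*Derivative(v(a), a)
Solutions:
 v(a) = C1*(sin(a) - 1)^(sqrt(2)/2)/(sin(a) + 1)^(sqrt(2)/2)


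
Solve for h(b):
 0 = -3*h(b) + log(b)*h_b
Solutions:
 h(b) = C1*exp(3*li(b))


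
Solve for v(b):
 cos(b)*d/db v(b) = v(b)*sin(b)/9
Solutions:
 v(b) = C1/cos(b)^(1/9)


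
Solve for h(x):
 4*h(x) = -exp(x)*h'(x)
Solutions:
 h(x) = C1*exp(4*exp(-x))


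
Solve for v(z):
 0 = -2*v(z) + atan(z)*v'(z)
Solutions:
 v(z) = C1*exp(2*Integral(1/atan(z), z))


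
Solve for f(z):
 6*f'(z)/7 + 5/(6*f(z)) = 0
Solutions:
 f(z) = -sqrt(C1 - 70*z)/6
 f(z) = sqrt(C1 - 70*z)/6


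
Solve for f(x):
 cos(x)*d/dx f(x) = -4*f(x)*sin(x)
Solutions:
 f(x) = C1*cos(x)^4


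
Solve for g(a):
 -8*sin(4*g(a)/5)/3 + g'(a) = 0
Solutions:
 -8*a/3 + 5*log(cos(4*g(a)/5) - 1)/8 - 5*log(cos(4*g(a)/5) + 1)/8 = C1


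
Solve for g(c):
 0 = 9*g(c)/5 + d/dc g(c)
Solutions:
 g(c) = C1*exp(-9*c/5)


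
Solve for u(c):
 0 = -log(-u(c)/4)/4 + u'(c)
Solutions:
 -4*Integral(1/(log(-_y) - 2*log(2)), (_y, u(c))) = C1 - c


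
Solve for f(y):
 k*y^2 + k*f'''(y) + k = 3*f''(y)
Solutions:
 f(y) = C1 + C2*y + C3*exp(3*y/k) + k^2*y^3/27 + k*y^4/36 + k*y^2*(2*k^2 + 9)/54


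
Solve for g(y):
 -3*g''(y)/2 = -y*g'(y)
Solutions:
 g(y) = C1 + C2*erfi(sqrt(3)*y/3)


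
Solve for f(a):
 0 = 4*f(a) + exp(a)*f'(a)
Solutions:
 f(a) = C1*exp(4*exp(-a))


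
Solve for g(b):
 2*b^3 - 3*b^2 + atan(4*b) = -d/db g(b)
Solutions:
 g(b) = C1 - b^4/2 + b^3 - b*atan(4*b) + log(16*b^2 + 1)/8


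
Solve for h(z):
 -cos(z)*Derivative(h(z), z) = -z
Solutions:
 h(z) = C1 + Integral(z/cos(z), z)


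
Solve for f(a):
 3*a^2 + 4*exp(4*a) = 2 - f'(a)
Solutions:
 f(a) = C1 - a^3 + 2*a - exp(4*a)


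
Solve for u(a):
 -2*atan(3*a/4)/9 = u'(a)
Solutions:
 u(a) = C1 - 2*a*atan(3*a/4)/9 + 4*log(9*a^2 + 16)/27


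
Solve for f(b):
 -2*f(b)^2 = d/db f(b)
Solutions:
 f(b) = 1/(C1 + 2*b)


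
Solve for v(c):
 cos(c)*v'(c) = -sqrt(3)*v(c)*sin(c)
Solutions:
 v(c) = C1*cos(c)^(sqrt(3))


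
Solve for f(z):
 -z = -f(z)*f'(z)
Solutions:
 f(z) = -sqrt(C1 + z^2)
 f(z) = sqrt(C1 + z^2)


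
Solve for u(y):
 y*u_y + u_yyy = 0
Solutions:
 u(y) = C1 + Integral(C2*airyai(-y) + C3*airybi(-y), y)


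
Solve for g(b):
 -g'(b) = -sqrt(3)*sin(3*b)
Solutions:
 g(b) = C1 - sqrt(3)*cos(3*b)/3


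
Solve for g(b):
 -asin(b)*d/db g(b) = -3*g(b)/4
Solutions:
 g(b) = C1*exp(3*Integral(1/asin(b), b)/4)


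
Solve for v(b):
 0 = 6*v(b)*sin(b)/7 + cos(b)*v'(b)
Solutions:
 v(b) = C1*cos(b)^(6/7)


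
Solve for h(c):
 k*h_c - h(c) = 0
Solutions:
 h(c) = C1*exp(c/k)


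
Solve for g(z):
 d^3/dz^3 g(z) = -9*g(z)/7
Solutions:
 g(z) = C3*exp(-21^(2/3)*z/7) + (C1*sin(3*3^(1/6)*7^(2/3)*z/14) + C2*cos(3*3^(1/6)*7^(2/3)*z/14))*exp(21^(2/3)*z/14)


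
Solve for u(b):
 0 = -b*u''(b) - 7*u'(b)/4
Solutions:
 u(b) = C1 + C2/b^(3/4)


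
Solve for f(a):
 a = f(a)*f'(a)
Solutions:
 f(a) = -sqrt(C1 + a^2)
 f(a) = sqrt(C1 + a^2)


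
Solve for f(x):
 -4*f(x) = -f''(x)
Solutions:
 f(x) = C1*exp(-2*x) + C2*exp(2*x)


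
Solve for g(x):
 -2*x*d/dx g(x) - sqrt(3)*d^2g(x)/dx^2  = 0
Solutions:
 g(x) = C1 + C2*erf(3^(3/4)*x/3)


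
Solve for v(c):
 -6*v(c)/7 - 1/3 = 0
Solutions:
 v(c) = -7/18


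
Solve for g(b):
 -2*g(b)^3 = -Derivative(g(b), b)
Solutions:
 g(b) = -sqrt(2)*sqrt(-1/(C1 + 2*b))/2
 g(b) = sqrt(2)*sqrt(-1/(C1 + 2*b))/2


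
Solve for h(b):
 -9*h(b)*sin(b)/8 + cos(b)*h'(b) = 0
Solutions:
 h(b) = C1/cos(b)^(9/8)


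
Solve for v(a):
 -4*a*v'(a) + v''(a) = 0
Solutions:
 v(a) = C1 + C2*erfi(sqrt(2)*a)


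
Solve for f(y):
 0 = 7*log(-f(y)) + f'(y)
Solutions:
 -li(-f(y)) = C1 - 7*y


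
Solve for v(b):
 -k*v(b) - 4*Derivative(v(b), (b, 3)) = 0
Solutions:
 v(b) = C1*exp(2^(1/3)*b*(-k)^(1/3)/2) + C2*exp(2^(1/3)*b*(-k)^(1/3)*(-1 + sqrt(3)*I)/4) + C3*exp(-2^(1/3)*b*(-k)^(1/3)*(1 + sqrt(3)*I)/4)


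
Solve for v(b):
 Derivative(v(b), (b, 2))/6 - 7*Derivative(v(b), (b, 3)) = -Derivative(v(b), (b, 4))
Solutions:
 v(b) = C1 + C2*b + C3*exp(b*(21 - sqrt(435))/6) + C4*exp(b*(sqrt(435) + 21)/6)


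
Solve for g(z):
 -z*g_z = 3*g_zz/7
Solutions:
 g(z) = C1 + C2*erf(sqrt(42)*z/6)


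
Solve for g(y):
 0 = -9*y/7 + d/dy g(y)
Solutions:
 g(y) = C1 + 9*y^2/14


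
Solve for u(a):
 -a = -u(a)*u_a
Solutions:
 u(a) = -sqrt(C1 + a^2)
 u(a) = sqrt(C1 + a^2)


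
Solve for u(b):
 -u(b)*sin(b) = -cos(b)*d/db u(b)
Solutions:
 u(b) = C1/cos(b)


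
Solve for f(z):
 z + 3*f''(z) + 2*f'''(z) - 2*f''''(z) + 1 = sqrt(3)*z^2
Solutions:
 f(z) = C1 + C2*z + C3*exp(z*(1 - sqrt(7))/2) + C4*exp(z*(1 + sqrt(7))/2) + sqrt(3)*z^4/36 + z^3*(-4*sqrt(3) - 3)/54 + z^2*(-3 + 20*sqrt(3))/54


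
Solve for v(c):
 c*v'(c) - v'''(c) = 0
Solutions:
 v(c) = C1 + Integral(C2*airyai(c) + C3*airybi(c), c)


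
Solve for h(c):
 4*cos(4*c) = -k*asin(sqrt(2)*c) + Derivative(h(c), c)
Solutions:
 h(c) = C1 + k*(c*asin(sqrt(2)*c) + sqrt(2)*sqrt(1 - 2*c^2)/2) + sin(4*c)


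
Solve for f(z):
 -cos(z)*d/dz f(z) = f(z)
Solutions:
 f(z) = C1*sqrt(sin(z) - 1)/sqrt(sin(z) + 1)


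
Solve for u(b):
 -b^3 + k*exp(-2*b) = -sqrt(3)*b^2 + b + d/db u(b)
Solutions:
 u(b) = C1 - b^4/4 + sqrt(3)*b^3/3 - b^2/2 - k*exp(-2*b)/2


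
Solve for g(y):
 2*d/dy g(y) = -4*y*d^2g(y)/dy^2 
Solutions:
 g(y) = C1 + C2*sqrt(y)


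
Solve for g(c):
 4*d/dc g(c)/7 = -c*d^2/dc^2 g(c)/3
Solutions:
 g(c) = C1 + C2/c^(5/7)


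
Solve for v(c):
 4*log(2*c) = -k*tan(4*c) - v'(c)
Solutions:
 v(c) = C1 - 4*c*log(c) - 4*c*log(2) + 4*c + k*log(cos(4*c))/4


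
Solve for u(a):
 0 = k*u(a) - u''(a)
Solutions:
 u(a) = C1*exp(-a*sqrt(k)) + C2*exp(a*sqrt(k))


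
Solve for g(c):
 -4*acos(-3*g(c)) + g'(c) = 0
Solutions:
 Integral(1/acos(-3*_y), (_y, g(c))) = C1 + 4*c


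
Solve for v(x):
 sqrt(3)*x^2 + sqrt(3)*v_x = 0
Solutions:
 v(x) = C1 - x^3/3


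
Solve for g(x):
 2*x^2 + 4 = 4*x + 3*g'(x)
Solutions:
 g(x) = C1 + 2*x^3/9 - 2*x^2/3 + 4*x/3


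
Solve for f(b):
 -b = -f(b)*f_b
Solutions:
 f(b) = -sqrt(C1 + b^2)
 f(b) = sqrt(C1 + b^2)


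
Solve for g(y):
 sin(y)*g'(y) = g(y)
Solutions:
 g(y) = C1*sqrt(cos(y) - 1)/sqrt(cos(y) + 1)


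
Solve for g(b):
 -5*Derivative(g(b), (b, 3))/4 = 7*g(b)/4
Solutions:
 g(b) = C3*exp(-5^(2/3)*7^(1/3)*b/5) + (C1*sin(sqrt(3)*5^(2/3)*7^(1/3)*b/10) + C2*cos(sqrt(3)*5^(2/3)*7^(1/3)*b/10))*exp(5^(2/3)*7^(1/3)*b/10)


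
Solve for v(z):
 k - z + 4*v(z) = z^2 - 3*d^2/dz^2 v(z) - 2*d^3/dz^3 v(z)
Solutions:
 v(z) = C3*exp(-2*z) - k/4 + z^2/4 + z/4 + (C1*sin(sqrt(15)*z/4) + C2*cos(sqrt(15)*z/4))*exp(z/4) - 3/8


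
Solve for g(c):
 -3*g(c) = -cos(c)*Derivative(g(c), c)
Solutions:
 g(c) = C1*(sin(c) + 1)^(3/2)/(sin(c) - 1)^(3/2)


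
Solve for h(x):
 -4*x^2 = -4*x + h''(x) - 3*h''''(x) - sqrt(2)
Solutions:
 h(x) = C1 + C2*x + C3*exp(-sqrt(3)*x/3) + C4*exp(sqrt(3)*x/3) - x^4/3 + 2*x^3/3 + x^2*(-12 + sqrt(2)/2)


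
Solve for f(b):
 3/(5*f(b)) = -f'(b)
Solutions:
 f(b) = -sqrt(C1 - 30*b)/5
 f(b) = sqrt(C1 - 30*b)/5


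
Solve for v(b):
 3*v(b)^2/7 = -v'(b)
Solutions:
 v(b) = 7/(C1 + 3*b)


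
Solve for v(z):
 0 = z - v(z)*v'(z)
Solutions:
 v(z) = -sqrt(C1 + z^2)
 v(z) = sqrt(C1 + z^2)


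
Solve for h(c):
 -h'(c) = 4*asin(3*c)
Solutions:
 h(c) = C1 - 4*c*asin(3*c) - 4*sqrt(1 - 9*c^2)/3


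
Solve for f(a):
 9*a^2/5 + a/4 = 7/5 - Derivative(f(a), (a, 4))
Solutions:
 f(a) = C1 + C2*a + C3*a^2 + C4*a^3 - a^6/200 - a^5/480 + 7*a^4/120


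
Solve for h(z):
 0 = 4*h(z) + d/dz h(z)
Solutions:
 h(z) = C1*exp(-4*z)


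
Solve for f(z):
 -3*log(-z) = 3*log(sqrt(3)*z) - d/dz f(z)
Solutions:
 f(z) = C1 + 6*z*log(z) + z*(-6 + 3*log(3)/2 + 3*I*pi)


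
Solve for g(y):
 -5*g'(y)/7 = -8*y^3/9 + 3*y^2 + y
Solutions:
 g(y) = C1 + 14*y^4/45 - 7*y^3/5 - 7*y^2/10


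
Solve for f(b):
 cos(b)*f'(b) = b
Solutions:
 f(b) = C1 + Integral(b/cos(b), b)


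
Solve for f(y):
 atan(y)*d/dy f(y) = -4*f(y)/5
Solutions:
 f(y) = C1*exp(-4*Integral(1/atan(y), y)/5)


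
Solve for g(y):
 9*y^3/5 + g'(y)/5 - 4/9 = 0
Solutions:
 g(y) = C1 - 9*y^4/4 + 20*y/9


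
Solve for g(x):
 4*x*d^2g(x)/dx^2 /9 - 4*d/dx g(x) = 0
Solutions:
 g(x) = C1 + C2*x^10


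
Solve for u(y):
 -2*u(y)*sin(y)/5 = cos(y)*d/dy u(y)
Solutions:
 u(y) = C1*cos(y)^(2/5)


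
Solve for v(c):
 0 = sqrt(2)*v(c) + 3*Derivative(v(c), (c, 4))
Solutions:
 v(c) = (C1*sin(2^(5/8)*3^(3/4)*c/6) + C2*cos(2^(5/8)*3^(3/4)*c/6))*exp(-2^(5/8)*3^(3/4)*c/6) + (C3*sin(2^(5/8)*3^(3/4)*c/6) + C4*cos(2^(5/8)*3^(3/4)*c/6))*exp(2^(5/8)*3^(3/4)*c/6)


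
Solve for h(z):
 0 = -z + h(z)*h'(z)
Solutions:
 h(z) = -sqrt(C1 + z^2)
 h(z) = sqrt(C1 + z^2)


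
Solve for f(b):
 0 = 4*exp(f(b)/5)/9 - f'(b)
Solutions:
 f(b) = 5*log(-1/(C1 + 4*b)) + 5*log(45)


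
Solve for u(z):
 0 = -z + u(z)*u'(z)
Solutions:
 u(z) = -sqrt(C1 + z^2)
 u(z) = sqrt(C1 + z^2)


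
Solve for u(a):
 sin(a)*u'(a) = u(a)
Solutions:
 u(a) = C1*sqrt(cos(a) - 1)/sqrt(cos(a) + 1)


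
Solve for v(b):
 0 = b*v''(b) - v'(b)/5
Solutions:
 v(b) = C1 + C2*b^(6/5)


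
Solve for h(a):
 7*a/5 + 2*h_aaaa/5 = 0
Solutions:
 h(a) = C1 + C2*a + C3*a^2 + C4*a^3 - 7*a^5/240


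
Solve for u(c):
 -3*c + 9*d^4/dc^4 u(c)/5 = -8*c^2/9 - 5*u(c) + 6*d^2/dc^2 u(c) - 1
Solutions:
 u(c) = -8*c^2/45 + 3*c/5 + (C1 + C2*c)*exp(-sqrt(15)*c/3) + (C3 + C4*c)*exp(sqrt(15)*c/3) - 47/75


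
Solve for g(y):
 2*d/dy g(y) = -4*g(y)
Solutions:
 g(y) = C1*exp(-2*y)


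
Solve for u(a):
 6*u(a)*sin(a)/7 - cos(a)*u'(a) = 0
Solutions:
 u(a) = C1/cos(a)^(6/7)


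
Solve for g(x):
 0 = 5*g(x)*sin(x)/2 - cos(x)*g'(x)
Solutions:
 g(x) = C1/cos(x)^(5/2)


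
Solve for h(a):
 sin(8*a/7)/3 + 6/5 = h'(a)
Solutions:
 h(a) = C1 + 6*a/5 - 7*cos(8*a/7)/24


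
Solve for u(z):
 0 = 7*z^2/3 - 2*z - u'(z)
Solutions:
 u(z) = C1 + 7*z^3/9 - z^2


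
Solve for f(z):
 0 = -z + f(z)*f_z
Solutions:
 f(z) = -sqrt(C1 + z^2)
 f(z) = sqrt(C1 + z^2)


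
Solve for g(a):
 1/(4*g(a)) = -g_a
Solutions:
 g(a) = -sqrt(C1 - 2*a)/2
 g(a) = sqrt(C1 - 2*a)/2


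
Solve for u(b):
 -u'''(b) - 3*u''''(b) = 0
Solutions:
 u(b) = C1 + C2*b + C3*b^2 + C4*exp(-b/3)


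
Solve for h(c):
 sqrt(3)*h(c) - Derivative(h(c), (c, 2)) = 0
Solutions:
 h(c) = C1*exp(-3^(1/4)*c) + C2*exp(3^(1/4)*c)


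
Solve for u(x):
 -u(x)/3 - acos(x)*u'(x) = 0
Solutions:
 u(x) = C1*exp(-Integral(1/acos(x), x)/3)


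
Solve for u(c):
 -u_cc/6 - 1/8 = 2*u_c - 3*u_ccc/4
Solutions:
 u(c) = C1 + C2*exp(c*(1 - sqrt(217))/9) + C3*exp(c*(1 + sqrt(217))/9) - c/16


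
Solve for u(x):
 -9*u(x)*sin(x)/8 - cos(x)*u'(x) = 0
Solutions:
 u(x) = C1*cos(x)^(9/8)


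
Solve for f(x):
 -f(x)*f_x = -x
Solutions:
 f(x) = -sqrt(C1 + x^2)
 f(x) = sqrt(C1 + x^2)


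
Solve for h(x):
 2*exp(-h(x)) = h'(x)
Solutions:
 h(x) = log(C1 + 2*x)


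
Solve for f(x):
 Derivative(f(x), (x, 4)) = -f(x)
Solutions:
 f(x) = (C1*sin(sqrt(2)*x/2) + C2*cos(sqrt(2)*x/2))*exp(-sqrt(2)*x/2) + (C3*sin(sqrt(2)*x/2) + C4*cos(sqrt(2)*x/2))*exp(sqrt(2)*x/2)


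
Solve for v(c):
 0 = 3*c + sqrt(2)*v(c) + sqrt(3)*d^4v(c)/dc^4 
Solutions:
 v(c) = -3*sqrt(2)*c/2 + (C1*sin(2^(5/8)*3^(7/8)*c/6) + C2*cos(2^(5/8)*3^(7/8)*c/6))*exp(-2^(5/8)*3^(7/8)*c/6) + (C3*sin(2^(5/8)*3^(7/8)*c/6) + C4*cos(2^(5/8)*3^(7/8)*c/6))*exp(2^(5/8)*3^(7/8)*c/6)


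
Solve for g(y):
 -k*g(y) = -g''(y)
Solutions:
 g(y) = C1*exp(-sqrt(k)*y) + C2*exp(sqrt(k)*y)


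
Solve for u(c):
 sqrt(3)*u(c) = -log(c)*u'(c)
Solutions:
 u(c) = C1*exp(-sqrt(3)*li(c))


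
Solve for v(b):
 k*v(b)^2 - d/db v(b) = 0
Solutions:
 v(b) = -1/(C1 + b*k)


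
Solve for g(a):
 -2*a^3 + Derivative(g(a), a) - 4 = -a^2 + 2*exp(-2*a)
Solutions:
 g(a) = C1 + a^4/2 - a^3/3 + 4*a - exp(-2*a)


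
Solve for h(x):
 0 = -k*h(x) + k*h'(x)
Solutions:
 h(x) = C1*exp(x)


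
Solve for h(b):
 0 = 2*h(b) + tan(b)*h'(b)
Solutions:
 h(b) = C1/sin(b)^2


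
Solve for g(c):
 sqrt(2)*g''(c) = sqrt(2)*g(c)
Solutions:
 g(c) = C1*exp(-c) + C2*exp(c)


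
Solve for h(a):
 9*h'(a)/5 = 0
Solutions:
 h(a) = C1


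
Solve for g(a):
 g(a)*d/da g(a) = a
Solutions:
 g(a) = -sqrt(C1 + a^2)
 g(a) = sqrt(C1 + a^2)


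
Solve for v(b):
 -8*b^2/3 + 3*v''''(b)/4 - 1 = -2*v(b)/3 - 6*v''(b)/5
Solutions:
 v(b) = 4*b^2 + (C1*sin(2^(3/4)*sqrt(3)*b*cos(atan(sqrt(14)/6)/2)/3) + C2*cos(2^(3/4)*sqrt(3)*b*cos(atan(sqrt(14)/6)/2)/3))*exp(-2^(3/4)*sqrt(3)*b*sin(atan(sqrt(14)/6)/2)/3) + (C3*sin(2^(3/4)*sqrt(3)*b*cos(atan(sqrt(14)/6)/2)/3) + C4*cos(2^(3/4)*sqrt(3)*b*cos(atan(sqrt(14)/6)/2)/3))*exp(2^(3/4)*sqrt(3)*b*sin(atan(sqrt(14)/6)/2)/3) - 129/10


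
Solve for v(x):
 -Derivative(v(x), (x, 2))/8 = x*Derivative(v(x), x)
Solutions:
 v(x) = C1 + C2*erf(2*x)


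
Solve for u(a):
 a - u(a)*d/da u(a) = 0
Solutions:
 u(a) = -sqrt(C1 + a^2)
 u(a) = sqrt(C1 + a^2)


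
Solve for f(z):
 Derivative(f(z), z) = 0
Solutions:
 f(z) = C1


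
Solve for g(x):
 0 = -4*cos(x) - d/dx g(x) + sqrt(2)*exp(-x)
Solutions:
 g(x) = C1 - 4*sin(x) - sqrt(2)*exp(-x)


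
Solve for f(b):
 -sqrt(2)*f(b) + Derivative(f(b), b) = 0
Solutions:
 f(b) = C1*exp(sqrt(2)*b)


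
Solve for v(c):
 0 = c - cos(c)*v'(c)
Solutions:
 v(c) = C1 + Integral(c/cos(c), c)


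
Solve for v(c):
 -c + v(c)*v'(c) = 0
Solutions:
 v(c) = -sqrt(C1 + c^2)
 v(c) = sqrt(C1 + c^2)


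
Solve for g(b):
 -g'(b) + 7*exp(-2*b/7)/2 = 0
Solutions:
 g(b) = C1 - 49*exp(-2*b/7)/4


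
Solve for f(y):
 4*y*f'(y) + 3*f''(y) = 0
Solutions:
 f(y) = C1 + C2*erf(sqrt(6)*y/3)


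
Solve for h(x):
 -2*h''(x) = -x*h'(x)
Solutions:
 h(x) = C1 + C2*erfi(x/2)


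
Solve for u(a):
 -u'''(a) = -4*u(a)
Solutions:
 u(a) = C3*exp(2^(2/3)*a) + (C1*sin(2^(2/3)*sqrt(3)*a/2) + C2*cos(2^(2/3)*sqrt(3)*a/2))*exp(-2^(2/3)*a/2)


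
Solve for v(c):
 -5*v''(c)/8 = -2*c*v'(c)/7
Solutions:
 v(c) = C1 + C2*erfi(2*sqrt(70)*c/35)


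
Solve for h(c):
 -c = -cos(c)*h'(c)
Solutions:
 h(c) = C1 + Integral(c/cos(c), c)


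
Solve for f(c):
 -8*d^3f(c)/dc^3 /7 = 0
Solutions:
 f(c) = C1 + C2*c + C3*c^2


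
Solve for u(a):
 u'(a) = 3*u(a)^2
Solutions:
 u(a) = -1/(C1 + 3*a)


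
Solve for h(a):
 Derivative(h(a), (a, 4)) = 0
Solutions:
 h(a) = C1 + C2*a + C3*a^2 + C4*a^3


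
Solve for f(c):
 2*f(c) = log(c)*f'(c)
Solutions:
 f(c) = C1*exp(2*li(c))


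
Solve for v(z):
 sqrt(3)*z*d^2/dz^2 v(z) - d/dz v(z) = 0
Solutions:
 v(z) = C1 + C2*z^(sqrt(3)/3 + 1)


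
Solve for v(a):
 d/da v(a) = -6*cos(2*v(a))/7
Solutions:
 6*a/7 - log(sin(2*v(a)) - 1)/4 + log(sin(2*v(a)) + 1)/4 = C1


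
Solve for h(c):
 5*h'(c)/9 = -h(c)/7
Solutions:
 h(c) = C1*exp(-9*c/35)


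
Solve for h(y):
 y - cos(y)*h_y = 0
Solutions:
 h(y) = C1 + Integral(y/cos(y), y)


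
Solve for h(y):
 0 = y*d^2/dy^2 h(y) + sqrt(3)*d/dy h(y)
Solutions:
 h(y) = C1 + C2*y^(1 - sqrt(3))


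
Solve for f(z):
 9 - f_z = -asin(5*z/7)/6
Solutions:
 f(z) = C1 + z*asin(5*z/7)/6 + 9*z + sqrt(49 - 25*z^2)/30


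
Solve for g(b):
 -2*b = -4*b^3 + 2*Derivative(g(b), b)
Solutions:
 g(b) = C1 + b^4/2 - b^2/2


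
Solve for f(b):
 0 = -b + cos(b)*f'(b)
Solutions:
 f(b) = C1 + Integral(b/cos(b), b)


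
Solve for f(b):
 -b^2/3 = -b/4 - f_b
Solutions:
 f(b) = C1 + b^3/9 - b^2/8


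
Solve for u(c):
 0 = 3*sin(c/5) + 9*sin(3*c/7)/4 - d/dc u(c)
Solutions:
 u(c) = C1 - 15*cos(c/5) - 21*cos(3*c/7)/4


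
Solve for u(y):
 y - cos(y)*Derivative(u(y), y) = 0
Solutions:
 u(y) = C1 + Integral(y/cos(y), y)


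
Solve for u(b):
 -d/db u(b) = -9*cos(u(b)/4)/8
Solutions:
 -9*b/8 - 2*log(sin(u(b)/4) - 1) + 2*log(sin(u(b)/4) + 1) = C1


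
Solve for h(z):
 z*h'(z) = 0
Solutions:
 h(z) = C1


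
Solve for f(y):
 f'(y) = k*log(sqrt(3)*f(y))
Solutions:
 Integral(1/(2*log(_y) + log(3)), (_y, f(y))) = C1 + k*y/2


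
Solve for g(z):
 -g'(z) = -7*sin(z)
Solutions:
 g(z) = C1 - 7*cos(z)


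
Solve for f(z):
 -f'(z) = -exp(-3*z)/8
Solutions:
 f(z) = C1 - exp(-3*z)/24


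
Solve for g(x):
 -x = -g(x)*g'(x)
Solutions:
 g(x) = -sqrt(C1 + x^2)
 g(x) = sqrt(C1 + x^2)


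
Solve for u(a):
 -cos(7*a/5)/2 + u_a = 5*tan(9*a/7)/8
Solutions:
 u(a) = C1 - 35*log(cos(9*a/7))/72 + 5*sin(7*a/5)/14


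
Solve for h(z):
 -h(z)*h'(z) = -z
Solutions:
 h(z) = -sqrt(C1 + z^2)
 h(z) = sqrt(C1 + z^2)


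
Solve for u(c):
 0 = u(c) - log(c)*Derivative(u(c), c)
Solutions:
 u(c) = C1*exp(li(c))


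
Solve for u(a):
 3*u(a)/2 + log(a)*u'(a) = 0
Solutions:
 u(a) = C1*exp(-3*li(a)/2)


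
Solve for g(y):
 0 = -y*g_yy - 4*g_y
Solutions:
 g(y) = C1 + C2/y^3


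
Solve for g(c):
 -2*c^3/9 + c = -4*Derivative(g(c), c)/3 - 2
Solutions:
 g(c) = C1 + c^4/24 - 3*c^2/8 - 3*c/2


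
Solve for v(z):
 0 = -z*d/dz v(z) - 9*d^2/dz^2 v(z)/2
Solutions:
 v(z) = C1 + C2*erf(z/3)


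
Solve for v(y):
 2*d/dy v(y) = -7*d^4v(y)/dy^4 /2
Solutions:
 v(y) = C1 + C4*exp(-14^(2/3)*y/7) + (C2*sin(14^(2/3)*sqrt(3)*y/14) + C3*cos(14^(2/3)*sqrt(3)*y/14))*exp(14^(2/3)*y/14)


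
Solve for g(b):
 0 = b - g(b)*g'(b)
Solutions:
 g(b) = -sqrt(C1 + b^2)
 g(b) = sqrt(C1 + b^2)


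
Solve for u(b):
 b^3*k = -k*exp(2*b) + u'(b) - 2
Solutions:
 u(b) = C1 + b^4*k/4 + 2*b + k*exp(2*b)/2


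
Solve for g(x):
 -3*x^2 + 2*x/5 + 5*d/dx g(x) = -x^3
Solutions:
 g(x) = C1 - x^4/20 + x^3/5 - x^2/25


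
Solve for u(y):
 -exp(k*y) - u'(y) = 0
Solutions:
 u(y) = C1 - exp(k*y)/k


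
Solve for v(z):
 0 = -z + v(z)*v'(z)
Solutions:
 v(z) = -sqrt(C1 + z^2)
 v(z) = sqrt(C1 + z^2)


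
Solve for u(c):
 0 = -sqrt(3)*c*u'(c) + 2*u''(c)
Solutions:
 u(c) = C1 + C2*erfi(3^(1/4)*c/2)


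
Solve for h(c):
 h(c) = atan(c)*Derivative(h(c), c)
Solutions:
 h(c) = C1*exp(Integral(1/atan(c), c))


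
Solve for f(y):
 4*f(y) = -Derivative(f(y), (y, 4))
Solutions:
 f(y) = (C1*sin(y) + C2*cos(y))*exp(-y) + (C3*sin(y) + C4*cos(y))*exp(y)


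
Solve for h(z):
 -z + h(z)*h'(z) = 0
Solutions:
 h(z) = -sqrt(C1 + z^2)
 h(z) = sqrt(C1 + z^2)


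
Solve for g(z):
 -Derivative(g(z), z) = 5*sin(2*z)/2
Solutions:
 g(z) = C1 + 5*cos(2*z)/4


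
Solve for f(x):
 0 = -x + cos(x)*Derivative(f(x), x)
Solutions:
 f(x) = C1 + Integral(x/cos(x), x)


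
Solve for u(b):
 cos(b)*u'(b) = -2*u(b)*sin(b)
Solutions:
 u(b) = C1*cos(b)^2


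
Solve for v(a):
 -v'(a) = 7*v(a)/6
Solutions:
 v(a) = C1*exp(-7*a/6)


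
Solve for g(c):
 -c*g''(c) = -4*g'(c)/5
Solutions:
 g(c) = C1 + C2*c^(9/5)


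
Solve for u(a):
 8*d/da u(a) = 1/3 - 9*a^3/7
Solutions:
 u(a) = C1 - 9*a^4/224 + a/24


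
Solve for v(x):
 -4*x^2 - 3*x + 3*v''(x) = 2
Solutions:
 v(x) = C1 + C2*x + x^4/9 + x^3/6 + x^2/3


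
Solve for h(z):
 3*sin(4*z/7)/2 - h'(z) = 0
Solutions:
 h(z) = C1 - 21*cos(4*z/7)/8


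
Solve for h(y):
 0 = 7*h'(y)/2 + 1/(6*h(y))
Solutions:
 h(y) = -sqrt(C1 - 42*y)/21
 h(y) = sqrt(C1 - 42*y)/21


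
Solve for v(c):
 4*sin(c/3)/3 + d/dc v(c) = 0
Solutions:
 v(c) = C1 + 4*cos(c/3)


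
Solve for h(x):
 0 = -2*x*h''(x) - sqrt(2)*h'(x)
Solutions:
 h(x) = C1 + C2*x^(1 - sqrt(2)/2)


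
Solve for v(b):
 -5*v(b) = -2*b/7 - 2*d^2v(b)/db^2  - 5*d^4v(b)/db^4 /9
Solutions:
 v(b) = C1*exp(-sqrt(15)*b*sqrt(-3 + sqrt(34))/5) + C2*exp(sqrt(15)*b*sqrt(-3 + sqrt(34))/5) + C3*sin(sqrt(15)*b*sqrt(3 + sqrt(34))/5) + C4*cos(sqrt(15)*b*sqrt(3 + sqrt(34))/5) + 2*b/35


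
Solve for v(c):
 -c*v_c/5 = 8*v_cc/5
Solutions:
 v(c) = C1 + C2*erf(c/4)


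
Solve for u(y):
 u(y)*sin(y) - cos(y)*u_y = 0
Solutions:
 u(y) = C1/cos(y)


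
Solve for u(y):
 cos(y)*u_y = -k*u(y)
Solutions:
 u(y) = C1*exp(k*(log(sin(y) - 1) - log(sin(y) + 1))/2)


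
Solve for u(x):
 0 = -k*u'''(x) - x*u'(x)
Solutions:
 u(x) = C1 + Integral(C2*airyai(x*(-1/k)^(1/3)) + C3*airybi(x*(-1/k)^(1/3)), x)


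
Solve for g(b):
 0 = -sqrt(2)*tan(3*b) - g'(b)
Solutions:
 g(b) = C1 + sqrt(2)*log(cos(3*b))/3


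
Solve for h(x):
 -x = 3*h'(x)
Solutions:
 h(x) = C1 - x^2/6


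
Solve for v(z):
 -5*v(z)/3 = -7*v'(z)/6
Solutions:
 v(z) = C1*exp(10*z/7)


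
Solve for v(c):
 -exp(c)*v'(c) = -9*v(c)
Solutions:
 v(c) = C1*exp(-9*exp(-c))


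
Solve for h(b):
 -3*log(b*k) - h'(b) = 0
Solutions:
 h(b) = C1 - 3*b*log(b*k) + 3*b


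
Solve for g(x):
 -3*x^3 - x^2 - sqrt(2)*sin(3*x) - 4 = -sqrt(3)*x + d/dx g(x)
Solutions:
 g(x) = C1 - 3*x^4/4 - x^3/3 + sqrt(3)*x^2/2 - 4*x + sqrt(2)*cos(3*x)/3


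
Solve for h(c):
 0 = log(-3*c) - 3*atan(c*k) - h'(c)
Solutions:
 h(c) = C1 + c*log(-c) - c + c*log(3) - 3*Piecewise((c*atan(c*k) - log(c^2*k^2 + 1)/(2*k), Ne(k, 0)), (0, True))


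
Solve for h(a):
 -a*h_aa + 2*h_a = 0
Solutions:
 h(a) = C1 + C2*a^3


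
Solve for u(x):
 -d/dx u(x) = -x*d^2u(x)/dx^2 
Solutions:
 u(x) = C1 + C2*x^2


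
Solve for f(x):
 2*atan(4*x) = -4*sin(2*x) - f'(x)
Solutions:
 f(x) = C1 - 2*x*atan(4*x) + log(16*x^2 + 1)/4 + 2*cos(2*x)


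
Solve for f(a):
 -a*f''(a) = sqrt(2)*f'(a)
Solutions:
 f(a) = C1 + C2*a^(1 - sqrt(2))


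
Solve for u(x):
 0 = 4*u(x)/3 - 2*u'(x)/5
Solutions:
 u(x) = C1*exp(10*x/3)


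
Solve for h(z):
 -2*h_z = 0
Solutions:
 h(z) = C1


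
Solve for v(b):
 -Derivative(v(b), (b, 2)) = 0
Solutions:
 v(b) = C1 + C2*b


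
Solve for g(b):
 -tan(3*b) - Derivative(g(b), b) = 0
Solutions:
 g(b) = C1 + log(cos(3*b))/3


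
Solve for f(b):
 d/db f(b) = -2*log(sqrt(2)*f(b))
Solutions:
 Integral(1/(2*log(_y) + log(2)), (_y, f(b))) = C1 - b


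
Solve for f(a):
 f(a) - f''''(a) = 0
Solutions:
 f(a) = C1*exp(-a) + C2*exp(a) + C3*sin(a) + C4*cos(a)


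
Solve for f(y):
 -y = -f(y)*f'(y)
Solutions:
 f(y) = -sqrt(C1 + y^2)
 f(y) = sqrt(C1 + y^2)


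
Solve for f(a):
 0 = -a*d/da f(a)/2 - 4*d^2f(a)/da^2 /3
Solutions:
 f(a) = C1 + C2*erf(sqrt(3)*a/4)


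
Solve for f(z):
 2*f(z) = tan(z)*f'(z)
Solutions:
 f(z) = C1*sin(z)^2


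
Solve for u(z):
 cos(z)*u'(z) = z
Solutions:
 u(z) = C1 + Integral(z/cos(z), z)


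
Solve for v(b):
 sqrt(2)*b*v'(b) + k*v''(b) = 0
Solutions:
 v(b) = C1 + C2*sqrt(k)*erf(2^(3/4)*b*sqrt(1/k)/2)


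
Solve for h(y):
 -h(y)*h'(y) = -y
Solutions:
 h(y) = -sqrt(C1 + y^2)
 h(y) = sqrt(C1 + y^2)


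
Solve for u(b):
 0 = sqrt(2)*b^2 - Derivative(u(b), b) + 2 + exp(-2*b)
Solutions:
 u(b) = C1 + sqrt(2)*b^3/3 + 2*b - exp(-2*b)/2


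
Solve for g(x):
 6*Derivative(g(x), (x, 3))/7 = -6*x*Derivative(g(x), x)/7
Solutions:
 g(x) = C1 + Integral(C2*airyai(-x) + C3*airybi(-x), x)


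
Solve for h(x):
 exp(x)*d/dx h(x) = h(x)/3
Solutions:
 h(x) = C1*exp(-exp(-x)/3)


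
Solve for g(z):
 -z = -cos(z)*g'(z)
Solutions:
 g(z) = C1 + Integral(z/cos(z), z)


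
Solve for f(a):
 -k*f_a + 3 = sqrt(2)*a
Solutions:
 f(a) = C1 - sqrt(2)*a^2/(2*k) + 3*a/k


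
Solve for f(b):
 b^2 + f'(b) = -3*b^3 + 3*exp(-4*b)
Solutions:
 f(b) = C1 - 3*b^4/4 - b^3/3 - 3*exp(-4*b)/4


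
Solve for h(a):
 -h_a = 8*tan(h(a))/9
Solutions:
 h(a) = pi - asin(C1*exp(-8*a/9))
 h(a) = asin(C1*exp(-8*a/9))
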